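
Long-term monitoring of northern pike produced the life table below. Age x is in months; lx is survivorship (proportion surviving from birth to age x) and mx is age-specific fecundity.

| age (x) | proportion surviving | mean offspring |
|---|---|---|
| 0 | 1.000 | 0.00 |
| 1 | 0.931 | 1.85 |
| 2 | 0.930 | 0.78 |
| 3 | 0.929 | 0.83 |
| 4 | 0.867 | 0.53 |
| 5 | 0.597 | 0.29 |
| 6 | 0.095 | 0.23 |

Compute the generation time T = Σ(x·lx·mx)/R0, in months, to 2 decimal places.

lx·mx: 0, 1.72235, 0.7254, 0.77107, 0.45951, 0.17313, 0.02185 → R0 = 3.87331
x·lx·mx: 0, 1.72235, 1.4508, 2.31321, 1.83804, 0.86565, 0.1311 → Σ = 8.32115
T = 8.32115 / 3.87331 = 2.14833… → 2.15

2.15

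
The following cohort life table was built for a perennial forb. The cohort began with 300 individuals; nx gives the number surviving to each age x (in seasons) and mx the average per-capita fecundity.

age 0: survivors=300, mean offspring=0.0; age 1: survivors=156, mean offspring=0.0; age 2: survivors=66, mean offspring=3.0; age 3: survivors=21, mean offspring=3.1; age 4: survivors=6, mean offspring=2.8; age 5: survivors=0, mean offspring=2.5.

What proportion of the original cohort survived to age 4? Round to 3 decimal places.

l_4 = n_4/n_0 = 6/300 = 0.02 → 0.020

0.020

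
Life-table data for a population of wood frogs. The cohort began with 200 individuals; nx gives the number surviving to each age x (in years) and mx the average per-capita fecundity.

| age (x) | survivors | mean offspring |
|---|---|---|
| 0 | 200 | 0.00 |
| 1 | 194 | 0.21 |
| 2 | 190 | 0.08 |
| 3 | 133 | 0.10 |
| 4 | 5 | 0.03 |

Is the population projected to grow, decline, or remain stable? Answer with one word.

declining

lx = nx/n0 = nx/200: 1, 0.97, 0.95, 0.665, 0.025
R0 = Σ lx·mx = 0 + 0.2037 + 0.076 + 0.0665 + 0.00075 = 0.34695
R0 < 1, so the population is declining.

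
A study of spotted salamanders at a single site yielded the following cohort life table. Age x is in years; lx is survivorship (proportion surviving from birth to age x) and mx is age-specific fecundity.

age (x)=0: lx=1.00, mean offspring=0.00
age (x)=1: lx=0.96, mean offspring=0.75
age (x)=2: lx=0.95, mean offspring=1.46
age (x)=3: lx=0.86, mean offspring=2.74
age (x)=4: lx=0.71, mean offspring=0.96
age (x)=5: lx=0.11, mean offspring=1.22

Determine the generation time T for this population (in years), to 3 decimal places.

lx·mx: 0, 0.72, 1.387, 2.3564, 0.6816, 0.1342 → R0 = 5.2792
x·lx·mx: 0, 0.72, 2.774, 7.0692, 2.7264, 0.671 → Σ = 13.9606
T = 13.9606 / 5.2792 = 2.644454… → 2.644

2.644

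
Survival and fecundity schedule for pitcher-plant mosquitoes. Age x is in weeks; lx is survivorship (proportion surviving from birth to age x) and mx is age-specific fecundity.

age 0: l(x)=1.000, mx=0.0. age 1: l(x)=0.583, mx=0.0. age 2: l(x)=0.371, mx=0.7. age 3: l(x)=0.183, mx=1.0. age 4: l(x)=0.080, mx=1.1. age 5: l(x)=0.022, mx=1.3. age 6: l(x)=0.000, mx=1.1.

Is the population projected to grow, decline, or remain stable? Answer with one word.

R0 = Σ lx·mx = 0 + 0 + 0.2597 + 0.183 + 0.088 + 0.0286 + 0 = 0.5593
R0 < 1, so the population is declining.

declining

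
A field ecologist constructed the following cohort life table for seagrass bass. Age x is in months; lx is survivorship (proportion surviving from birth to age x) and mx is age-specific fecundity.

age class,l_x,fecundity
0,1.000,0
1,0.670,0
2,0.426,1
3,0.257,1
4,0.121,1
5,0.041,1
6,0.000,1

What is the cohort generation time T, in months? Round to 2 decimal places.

lx·mx: 0, 0, 0.426, 0.257, 0.121, 0.041, 0 → R0 = 0.845
x·lx·mx: 0, 0, 0.852, 0.771, 0.484, 0.205, 0 → Σ = 2.312
T = 2.312 / 0.845 = 2.736095… → 2.74

2.74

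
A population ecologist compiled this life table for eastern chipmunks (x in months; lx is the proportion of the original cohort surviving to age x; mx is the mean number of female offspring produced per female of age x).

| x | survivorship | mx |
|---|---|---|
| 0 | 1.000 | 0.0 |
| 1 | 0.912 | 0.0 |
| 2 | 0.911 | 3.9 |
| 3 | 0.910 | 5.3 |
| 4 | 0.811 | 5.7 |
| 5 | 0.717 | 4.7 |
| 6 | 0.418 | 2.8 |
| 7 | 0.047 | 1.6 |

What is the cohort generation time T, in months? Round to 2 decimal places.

lx·mx: 0, 0, 3.5529, 4.823, 4.6227, 3.3699, 1.1704, 0.0752 → R0 = 17.6141
x·lx·mx: 0, 0, 7.1058, 14.469, 18.4908, 16.8495, 7.0224, 0.5264 → Σ = 64.4639
T = 64.4639 / 17.6141 = 3.65979… → 3.66

3.66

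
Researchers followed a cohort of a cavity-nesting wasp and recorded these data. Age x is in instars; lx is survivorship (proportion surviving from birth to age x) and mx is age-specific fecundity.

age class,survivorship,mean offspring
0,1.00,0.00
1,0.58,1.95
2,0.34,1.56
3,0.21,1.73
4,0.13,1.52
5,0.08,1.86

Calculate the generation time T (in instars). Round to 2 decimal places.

lx·mx: 0, 1.131, 0.5304, 0.3633, 0.1976, 0.1488 → R0 = 2.3711
x·lx·mx: 0, 1.131, 1.0608, 1.0899, 0.7904, 0.744 → Σ = 4.8161
T = 4.8161 / 2.3711 = 2.031167… → 2.03

2.03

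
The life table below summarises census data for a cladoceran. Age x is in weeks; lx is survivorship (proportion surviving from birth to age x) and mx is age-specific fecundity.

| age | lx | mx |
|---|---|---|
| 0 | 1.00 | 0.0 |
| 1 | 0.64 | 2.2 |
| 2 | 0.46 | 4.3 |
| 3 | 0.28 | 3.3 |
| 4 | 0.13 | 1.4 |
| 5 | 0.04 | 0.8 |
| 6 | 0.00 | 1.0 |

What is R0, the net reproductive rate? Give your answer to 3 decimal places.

lx·mx by age: 0, 1.408, 1.978, 0.924, 0.182, 0.032, 0
R0 = Σ lx·mx = 4.524 → 4.524

4.524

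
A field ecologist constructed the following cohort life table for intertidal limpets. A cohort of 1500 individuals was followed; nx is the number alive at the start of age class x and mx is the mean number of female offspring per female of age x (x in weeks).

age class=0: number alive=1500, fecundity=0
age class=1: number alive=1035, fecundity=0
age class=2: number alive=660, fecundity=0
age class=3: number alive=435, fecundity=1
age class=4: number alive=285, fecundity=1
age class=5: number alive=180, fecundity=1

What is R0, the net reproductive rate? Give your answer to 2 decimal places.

lx = nx/n0 = nx/1500: 1, 0.69, 0.44, 0.29, 0.19, 0.12
lx·mx by age: 0, 0, 0, 0.29, 0.19, 0.12
R0 = Σ lx·mx = 0.6 → 0.60

0.60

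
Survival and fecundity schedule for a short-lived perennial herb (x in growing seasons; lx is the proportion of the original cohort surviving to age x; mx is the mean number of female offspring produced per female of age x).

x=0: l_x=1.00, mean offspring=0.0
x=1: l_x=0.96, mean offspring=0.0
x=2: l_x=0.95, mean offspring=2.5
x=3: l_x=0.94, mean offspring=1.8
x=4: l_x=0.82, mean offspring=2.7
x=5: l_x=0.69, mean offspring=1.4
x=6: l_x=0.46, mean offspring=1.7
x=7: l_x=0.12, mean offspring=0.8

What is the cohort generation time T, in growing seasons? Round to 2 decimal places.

3.55

lx·mx: 0, 0, 2.375, 1.692, 2.214, 0.966, 0.782, 0.096 → R0 = 8.125
x·lx·mx: 0, 0, 4.75, 5.076, 8.856, 4.83, 4.692, 0.672 → Σ = 28.876
T = 28.876 / 8.125 = 3.553969… → 3.55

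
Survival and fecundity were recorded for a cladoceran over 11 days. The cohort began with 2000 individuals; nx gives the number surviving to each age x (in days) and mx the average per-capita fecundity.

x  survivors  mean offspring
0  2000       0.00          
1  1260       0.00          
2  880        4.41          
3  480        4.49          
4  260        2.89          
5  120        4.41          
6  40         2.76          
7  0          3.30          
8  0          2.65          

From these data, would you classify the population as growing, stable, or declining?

growing

lx = nx/n0 = nx/2000: 1, 0.63, 0.44, 0.24, 0.13, 0.06, 0.02, 0, 0
R0 = Σ lx·mx = 0 + 0 + 1.9404 + 1.0776 + 0.3757 + 0.2646 + 0.0552 + 0 + 0 = 3.7135
R0 > 1, so the population is growing.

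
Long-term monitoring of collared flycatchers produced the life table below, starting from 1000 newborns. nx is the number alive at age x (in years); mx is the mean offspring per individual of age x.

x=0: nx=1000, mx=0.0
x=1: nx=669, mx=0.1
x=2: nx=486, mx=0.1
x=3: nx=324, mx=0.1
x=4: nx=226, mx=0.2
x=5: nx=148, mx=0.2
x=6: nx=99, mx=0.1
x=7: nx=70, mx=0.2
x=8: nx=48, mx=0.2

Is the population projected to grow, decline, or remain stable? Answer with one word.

lx = nx/n0 = nx/1000: 1, 0.669, 0.486, 0.324, 0.226, 0.148, 0.099, 0.07, 0.048
R0 = Σ lx·mx = 0 + 0.0669 + 0.0486 + 0.0324 + 0.0452 + 0.0296 + 0.0099 + 0.014 + 0.0096 = 0.2562
R0 < 1, so the population is declining.

declining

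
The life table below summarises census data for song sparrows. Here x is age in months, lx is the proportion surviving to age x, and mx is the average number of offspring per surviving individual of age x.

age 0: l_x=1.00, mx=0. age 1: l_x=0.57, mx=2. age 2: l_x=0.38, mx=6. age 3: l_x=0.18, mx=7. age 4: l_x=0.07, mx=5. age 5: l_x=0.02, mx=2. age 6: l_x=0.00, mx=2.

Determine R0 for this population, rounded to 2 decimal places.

lx·mx by age: 0, 1.14, 2.28, 1.26, 0.35, 0.04, 0
R0 = Σ lx·mx = 5.07 → 5.07

5.07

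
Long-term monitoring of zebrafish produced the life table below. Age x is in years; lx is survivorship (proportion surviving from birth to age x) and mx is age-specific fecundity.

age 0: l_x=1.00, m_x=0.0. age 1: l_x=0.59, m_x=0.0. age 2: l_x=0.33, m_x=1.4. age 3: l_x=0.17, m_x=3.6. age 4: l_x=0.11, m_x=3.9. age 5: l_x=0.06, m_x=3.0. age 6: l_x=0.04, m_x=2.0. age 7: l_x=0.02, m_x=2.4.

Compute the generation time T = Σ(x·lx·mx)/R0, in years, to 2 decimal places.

3.42

lx·mx: 0, 0, 0.462, 0.612, 0.429, 0.18, 0.08, 0.048 → R0 = 1.811
x·lx·mx: 0, 0, 0.924, 1.836, 1.716, 0.9, 0.48, 0.336 → Σ = 6.192
T = 6.192 / 1.811 = 3.419105… → 3.42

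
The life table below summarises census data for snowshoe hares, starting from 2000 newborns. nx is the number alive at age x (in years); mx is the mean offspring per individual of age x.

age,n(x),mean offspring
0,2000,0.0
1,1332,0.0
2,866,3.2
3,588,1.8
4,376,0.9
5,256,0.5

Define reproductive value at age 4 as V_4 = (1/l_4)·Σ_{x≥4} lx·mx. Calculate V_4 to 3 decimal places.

1.240

lx = nx/n0 = nx/2000: 1, 0.666, 0.433, 0.294, 0.188, 0.128
lx·mx for x ≥ 4: 0.1692, 0.064 → sum = 0.2332
V_4 = 0.2332 / l_4 = 0.2332 / 0.188 = 1.240426… → 1.240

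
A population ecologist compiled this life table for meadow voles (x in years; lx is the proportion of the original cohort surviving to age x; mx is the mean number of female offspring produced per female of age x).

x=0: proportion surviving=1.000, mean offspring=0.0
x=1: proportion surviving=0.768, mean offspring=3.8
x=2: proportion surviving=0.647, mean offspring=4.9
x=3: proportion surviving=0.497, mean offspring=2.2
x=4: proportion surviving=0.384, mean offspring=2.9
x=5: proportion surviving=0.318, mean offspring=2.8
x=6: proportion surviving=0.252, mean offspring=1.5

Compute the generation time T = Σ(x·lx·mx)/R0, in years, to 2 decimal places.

2.48

lx·mx: 0, 2.9184, 3.1703, 1.0934, 1.1136, 0.8904, 0.378 → R0 = 9.5641
x·lx·mx: 0, 2.9184, 6.3406, 3.2802, 4.4544, 4.452, 2.268 → Σ = 23.7136
T = 23.7136 / 9.5641 = 2.479439… → 2.48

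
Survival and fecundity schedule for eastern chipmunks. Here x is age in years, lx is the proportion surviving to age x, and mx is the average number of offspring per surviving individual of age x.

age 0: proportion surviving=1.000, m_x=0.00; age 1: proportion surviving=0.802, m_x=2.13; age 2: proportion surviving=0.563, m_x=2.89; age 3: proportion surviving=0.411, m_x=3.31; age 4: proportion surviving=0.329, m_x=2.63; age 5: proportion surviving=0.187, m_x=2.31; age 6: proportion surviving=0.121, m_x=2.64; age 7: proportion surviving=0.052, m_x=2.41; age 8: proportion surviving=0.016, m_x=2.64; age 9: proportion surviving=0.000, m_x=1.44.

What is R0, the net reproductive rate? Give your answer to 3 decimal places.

6.480

lx·mx by age: 0, 1.70826, 1.62707, 1.36041, 0.86527, 0.43197, 0.31944, 0.12532, 0.04224, 0
R0 = Σ lx·mx = 6.47998 → 6.480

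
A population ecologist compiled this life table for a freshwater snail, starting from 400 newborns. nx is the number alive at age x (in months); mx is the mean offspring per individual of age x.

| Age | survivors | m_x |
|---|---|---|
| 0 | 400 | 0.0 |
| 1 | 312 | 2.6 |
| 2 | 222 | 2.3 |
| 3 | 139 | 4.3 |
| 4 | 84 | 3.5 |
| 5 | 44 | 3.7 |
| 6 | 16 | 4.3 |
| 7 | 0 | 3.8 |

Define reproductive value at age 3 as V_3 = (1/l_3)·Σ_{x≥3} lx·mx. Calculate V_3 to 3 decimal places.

8.081

lx = nx/n0 = nx/400: 1, 0.78, 0.555, 0.3475, 0.21, 0.11, 0.04, 0
lx·mx for x ≥ 3: 1.49425, 0.735, 0.407, 0.172, 0 → sum = 2.80825
V_3 = 2.80825 / l_3 = 2.80825 / 0.3475 = 8.081295… → 8.081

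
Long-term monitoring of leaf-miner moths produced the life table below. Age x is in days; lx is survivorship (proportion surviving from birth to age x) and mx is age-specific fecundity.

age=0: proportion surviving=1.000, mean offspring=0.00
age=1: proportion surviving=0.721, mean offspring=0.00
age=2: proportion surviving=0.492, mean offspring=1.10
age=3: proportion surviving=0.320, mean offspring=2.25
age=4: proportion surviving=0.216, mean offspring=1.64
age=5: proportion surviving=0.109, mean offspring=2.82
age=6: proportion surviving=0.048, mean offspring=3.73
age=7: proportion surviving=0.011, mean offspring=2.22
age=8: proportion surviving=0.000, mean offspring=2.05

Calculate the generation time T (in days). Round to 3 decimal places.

3.500

lx·mx: 0, 0, 0.5412, 0.72, 0.35424, 0.30738, 0.17904, 0.02442, 0 → R0 = 2.12628
x·lx·mx: 0, 0, 1.0824, 2.16, 1.41696, 1.5369, 1.07424, 0.17094, 0 → Σ = 7.44144
T = 7.44144 / 2.12628 = 3.499746… → 3.500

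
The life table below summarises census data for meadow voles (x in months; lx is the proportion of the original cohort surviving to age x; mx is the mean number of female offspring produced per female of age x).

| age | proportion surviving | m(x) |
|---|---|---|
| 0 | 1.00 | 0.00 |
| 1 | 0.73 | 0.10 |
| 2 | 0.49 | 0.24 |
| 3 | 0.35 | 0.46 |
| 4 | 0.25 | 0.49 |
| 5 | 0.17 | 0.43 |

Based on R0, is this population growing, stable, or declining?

declining

R0 = Σ lx·mx = 0 + 0.073 + 0.1176 + 0.161 + 0.1225 + 0.0731 = 0.5472
R0 < 1, so the population is declining.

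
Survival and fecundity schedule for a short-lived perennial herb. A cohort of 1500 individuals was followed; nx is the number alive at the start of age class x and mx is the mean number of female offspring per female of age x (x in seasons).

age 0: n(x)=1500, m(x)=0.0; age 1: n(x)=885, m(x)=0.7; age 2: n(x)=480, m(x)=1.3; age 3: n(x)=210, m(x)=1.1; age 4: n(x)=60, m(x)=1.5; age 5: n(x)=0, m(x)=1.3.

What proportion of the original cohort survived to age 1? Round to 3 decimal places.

0.590

l_1 = n_1/n_0 = 885/1500 = 0.59 → 0.590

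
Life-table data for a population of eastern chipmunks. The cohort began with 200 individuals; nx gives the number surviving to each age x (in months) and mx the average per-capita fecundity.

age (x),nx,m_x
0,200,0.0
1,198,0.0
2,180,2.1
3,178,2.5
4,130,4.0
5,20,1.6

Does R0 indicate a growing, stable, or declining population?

lx = nx/n0 = nx/200: 1, 0.99, 0.9, 0.89, 0.65, 0.1
R0 = Σ lx·mx = 0 + 0 + 1.89 + 2.225 + 2.6 + 0.16 = 6.875
R0 > 1, so the population is growing.

growing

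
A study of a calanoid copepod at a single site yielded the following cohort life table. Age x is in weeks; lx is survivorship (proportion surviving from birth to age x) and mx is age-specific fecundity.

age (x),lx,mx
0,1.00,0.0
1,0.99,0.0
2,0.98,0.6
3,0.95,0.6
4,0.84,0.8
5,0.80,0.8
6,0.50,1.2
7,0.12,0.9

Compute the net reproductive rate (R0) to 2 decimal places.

3.18

lx·mx by age: 0, 0, 0.588, 0.57, 0.672, 0.64, 0.6, 0.108
R0 = Σ lx·mx = 3.178 → 3.18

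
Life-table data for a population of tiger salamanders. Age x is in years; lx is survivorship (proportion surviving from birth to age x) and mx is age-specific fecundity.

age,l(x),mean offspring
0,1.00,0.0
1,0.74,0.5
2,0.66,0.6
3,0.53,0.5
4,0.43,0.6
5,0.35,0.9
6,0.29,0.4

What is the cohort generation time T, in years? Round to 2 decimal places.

lx·mx: 0, 0.37, 0.396, 0.265, 0.258, 0.315, 0.116 → R0 = 1.72
x·lx·mx: 0, 0.37, 0.792, 0.795, 1.032, 1.575, 0.696 → Σ = 5.26
T = 5.26 / 1.72 = 3.05814… → 3.06

3.06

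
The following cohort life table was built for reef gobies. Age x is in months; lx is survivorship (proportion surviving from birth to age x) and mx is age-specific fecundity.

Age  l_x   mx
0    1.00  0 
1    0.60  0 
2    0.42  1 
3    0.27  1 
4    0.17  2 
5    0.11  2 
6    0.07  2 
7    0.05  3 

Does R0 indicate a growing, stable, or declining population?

R0 = Σ lx·mx = 0 + 0 + 0.42 + 0.27 + 0.34 + 0.22 + 0.14 + 0.15 = 1.54
R0 > 1, so the population is growing.

growing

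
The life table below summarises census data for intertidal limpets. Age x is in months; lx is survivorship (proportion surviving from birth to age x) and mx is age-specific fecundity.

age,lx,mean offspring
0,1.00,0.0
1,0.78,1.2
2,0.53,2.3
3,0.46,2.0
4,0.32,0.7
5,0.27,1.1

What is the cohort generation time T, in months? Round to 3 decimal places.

2.368

lx·mx: 0, 0.936, 1.219, 0.92, 0.224, 0.297 → R0 = 3.596
x·lx·mx: 0, 0.936, 2.438, 2.76, 0.896, 1.485 → Σ = 8.515
T = 8.515 / 3.596 = 2.367909… → 2.368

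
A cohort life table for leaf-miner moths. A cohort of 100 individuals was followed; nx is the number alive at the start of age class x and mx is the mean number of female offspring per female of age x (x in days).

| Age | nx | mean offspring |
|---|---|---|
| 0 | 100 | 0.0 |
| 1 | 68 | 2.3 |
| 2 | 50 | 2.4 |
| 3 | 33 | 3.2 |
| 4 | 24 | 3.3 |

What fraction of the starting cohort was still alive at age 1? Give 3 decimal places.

0.680

l_1 = n_1/n_0 = 68/100 = 0.68 → 0.680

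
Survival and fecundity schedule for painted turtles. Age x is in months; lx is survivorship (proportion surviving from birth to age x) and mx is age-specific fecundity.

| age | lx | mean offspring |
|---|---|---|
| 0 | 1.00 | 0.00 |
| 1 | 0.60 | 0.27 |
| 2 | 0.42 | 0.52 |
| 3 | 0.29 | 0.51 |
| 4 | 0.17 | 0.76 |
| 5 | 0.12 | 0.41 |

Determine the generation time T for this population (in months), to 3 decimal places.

lx·mx: 0, 0.162, 0.2184, 0.1479, 0.1292, 0.0492 → R0 = 0.7067
x·lx·mx: 0, 0.162, 0.4368, 0.4437, 0.5168, 0.246 → Σ = 1.8053
T = 1.8053 / 0.7067 = 2.554549… → 2.555

2.555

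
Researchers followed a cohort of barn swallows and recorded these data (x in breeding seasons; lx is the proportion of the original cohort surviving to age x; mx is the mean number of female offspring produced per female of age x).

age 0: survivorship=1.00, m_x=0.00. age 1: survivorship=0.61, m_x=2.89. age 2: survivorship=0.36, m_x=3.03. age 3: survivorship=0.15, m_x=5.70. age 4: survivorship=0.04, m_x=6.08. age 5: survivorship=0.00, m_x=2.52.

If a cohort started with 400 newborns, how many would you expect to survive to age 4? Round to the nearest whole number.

16

Expected survivors = N0 · l_4 = 400 × 0.04 = 16 → 16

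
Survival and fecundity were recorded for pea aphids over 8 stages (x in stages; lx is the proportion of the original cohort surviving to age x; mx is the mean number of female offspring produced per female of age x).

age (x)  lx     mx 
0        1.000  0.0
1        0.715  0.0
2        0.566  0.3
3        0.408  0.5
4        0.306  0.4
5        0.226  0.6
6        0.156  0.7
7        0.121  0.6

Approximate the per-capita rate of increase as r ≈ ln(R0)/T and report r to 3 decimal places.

R0 = Σ lx·mx = 0 + 0 + 0.1698 + 0.204 + 0.1224 + 0.1356 + 0.1092 + 0.0726 = 0.8136
Σ x·lx·mx = 3.2826; T = 3.2826/0.8136 = 4.03466…
r ≈ ln(R0)/T = ln(0.8136)/4.03466… = -0.05113… → -0.051

-0.051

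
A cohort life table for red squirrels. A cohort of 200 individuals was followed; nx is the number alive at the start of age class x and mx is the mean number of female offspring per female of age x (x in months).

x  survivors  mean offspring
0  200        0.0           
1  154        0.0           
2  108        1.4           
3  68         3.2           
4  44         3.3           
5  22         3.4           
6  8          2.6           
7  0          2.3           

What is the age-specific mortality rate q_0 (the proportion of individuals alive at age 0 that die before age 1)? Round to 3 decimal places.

lx = nx/n0 = nx/200: 1, 0.77, 0.54, 0.34, 0.22, 0.11, 0.04, 0
q_0 = (l_0 − l_1) / l_0 = (1 − 0.77) / 1
     = 0.23 / 1 = 0.23 → 0.230

0.230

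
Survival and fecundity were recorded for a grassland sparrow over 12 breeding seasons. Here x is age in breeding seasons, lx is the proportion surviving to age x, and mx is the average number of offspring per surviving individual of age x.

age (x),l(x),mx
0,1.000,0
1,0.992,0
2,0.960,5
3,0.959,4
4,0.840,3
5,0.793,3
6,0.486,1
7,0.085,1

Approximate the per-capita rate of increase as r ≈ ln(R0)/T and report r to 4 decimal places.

R0 = Σ lx·mx = 0 + 0 + 4.8 + 3.836 + 2.52 + 2.379 + 0.486 + 0.085 = 14.106
Σ x·lx·mx = 46.594; T = 46.594/14.106 = 3.30313…
r ≈ ln(R0)/T = ln(14.106)/3.30313… = 0.801239… → 0.8012

0.8012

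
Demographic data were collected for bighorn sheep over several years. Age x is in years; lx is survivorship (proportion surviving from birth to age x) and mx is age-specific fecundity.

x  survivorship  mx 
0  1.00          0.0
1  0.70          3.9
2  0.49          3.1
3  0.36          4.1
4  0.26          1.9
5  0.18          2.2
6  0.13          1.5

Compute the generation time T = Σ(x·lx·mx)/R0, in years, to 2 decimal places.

2.25

lx·mx: 0, 2.73, 1.519, 1.476, 0.494, 0.396, 0.195 → R0 = 6.81
x·lx·mx: 0, 2.73, 3.038, 4.428, 1.976, 1.98, 1.17 → Σ = 15.322
T = 15.322 / 6.81 = 2.249927… → 2.25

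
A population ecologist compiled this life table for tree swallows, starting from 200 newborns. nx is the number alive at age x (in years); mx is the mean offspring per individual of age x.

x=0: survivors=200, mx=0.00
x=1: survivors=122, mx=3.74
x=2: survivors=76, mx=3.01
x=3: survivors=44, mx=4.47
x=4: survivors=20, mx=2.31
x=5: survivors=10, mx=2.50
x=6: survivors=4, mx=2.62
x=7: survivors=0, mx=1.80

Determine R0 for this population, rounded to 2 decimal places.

4.82

lx = nx/n0 = nx/200: 1, 0.61, 0.38, 0.22, 0.1, 0.05, 0.02, 0
lx·mx by age: 0, 2.2814, 1.1438, 0.9834, 0.231, 0.125, 0.0524, 0
R0 = Σ lx·mx = 4.817 → 4.82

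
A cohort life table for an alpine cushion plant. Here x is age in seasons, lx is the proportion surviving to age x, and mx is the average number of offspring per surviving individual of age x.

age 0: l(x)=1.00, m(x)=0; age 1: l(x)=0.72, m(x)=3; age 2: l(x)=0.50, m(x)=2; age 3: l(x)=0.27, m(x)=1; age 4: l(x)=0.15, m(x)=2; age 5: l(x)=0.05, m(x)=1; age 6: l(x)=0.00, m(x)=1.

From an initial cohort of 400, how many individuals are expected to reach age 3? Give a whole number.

Expected survivors = N0 · l_3 = 400 × 0.27 = 108 → 108

108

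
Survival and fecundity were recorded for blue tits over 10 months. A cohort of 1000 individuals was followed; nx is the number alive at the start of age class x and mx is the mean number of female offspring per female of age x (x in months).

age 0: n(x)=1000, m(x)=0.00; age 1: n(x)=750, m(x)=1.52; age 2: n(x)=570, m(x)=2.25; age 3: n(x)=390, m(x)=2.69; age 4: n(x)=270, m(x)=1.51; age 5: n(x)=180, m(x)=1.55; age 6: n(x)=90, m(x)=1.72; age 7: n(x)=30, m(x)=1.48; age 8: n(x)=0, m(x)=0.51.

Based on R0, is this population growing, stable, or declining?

lx = nx/n0 = nx/1000: 1, 0.75, 0.57, 0.39, 0.27, 0.18, 0.09, 0.03, 0
R0 = Σ lx·mx = 0 + 1.14 + 1.2825 + 1.0491 + 0.4077 + 0.279 + 0.1548 + 0.0444 + 0 = 4.3575
R0 > 1, so the population is growing.

growing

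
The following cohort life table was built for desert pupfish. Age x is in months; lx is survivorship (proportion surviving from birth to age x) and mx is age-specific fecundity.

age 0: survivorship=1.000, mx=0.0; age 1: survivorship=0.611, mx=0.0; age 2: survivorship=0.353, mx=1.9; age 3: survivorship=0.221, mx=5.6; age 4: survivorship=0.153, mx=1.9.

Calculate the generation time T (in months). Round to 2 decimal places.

lx·mx: 0, 0, 0.6707, 1.2376, 0.2907 → R0 = 2.199
x·lx·mx: 0, 0, 1.3414, 3.7128, 1.1628 → Σ = 6.217
T = 6.217 / 2.199 = 2.827194… → 2.83

2.83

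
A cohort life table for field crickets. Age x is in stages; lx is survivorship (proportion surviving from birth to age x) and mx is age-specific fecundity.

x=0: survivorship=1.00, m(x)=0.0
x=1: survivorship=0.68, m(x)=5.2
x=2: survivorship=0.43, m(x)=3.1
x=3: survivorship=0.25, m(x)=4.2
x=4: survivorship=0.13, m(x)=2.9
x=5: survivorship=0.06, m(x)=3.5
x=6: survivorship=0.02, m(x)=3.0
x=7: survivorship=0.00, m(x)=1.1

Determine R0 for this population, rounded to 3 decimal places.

6.566

lx·mx by age: 0, 3.536, 1.333, 1.05, 0.377, 0.21, 0.06, 0
R0 = Σ lx·mx = 6.566 → 6.566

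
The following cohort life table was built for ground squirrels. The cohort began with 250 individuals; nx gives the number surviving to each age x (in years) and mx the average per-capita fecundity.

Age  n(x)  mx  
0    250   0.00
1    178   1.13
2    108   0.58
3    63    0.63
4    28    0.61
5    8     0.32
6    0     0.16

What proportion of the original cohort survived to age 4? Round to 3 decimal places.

l_4 = n_4/n_0 = 28/250 = 0.112 → 0.112

0.112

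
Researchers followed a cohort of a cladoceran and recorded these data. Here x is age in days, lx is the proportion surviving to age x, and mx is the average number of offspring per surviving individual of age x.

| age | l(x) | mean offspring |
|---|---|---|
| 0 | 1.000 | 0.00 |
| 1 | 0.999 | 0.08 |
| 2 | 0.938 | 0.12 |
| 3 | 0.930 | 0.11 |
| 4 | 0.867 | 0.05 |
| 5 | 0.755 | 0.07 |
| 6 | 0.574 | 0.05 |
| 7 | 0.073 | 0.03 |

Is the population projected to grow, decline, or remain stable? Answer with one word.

declining

R0 = Σ lx·mx = 0 + 0.07992 + 0.11256 + 0.1023 + 0.04335 + 0.05285 + 0.0287 + 0.00219 = 0.42187
R0 < 1, so the population is declining.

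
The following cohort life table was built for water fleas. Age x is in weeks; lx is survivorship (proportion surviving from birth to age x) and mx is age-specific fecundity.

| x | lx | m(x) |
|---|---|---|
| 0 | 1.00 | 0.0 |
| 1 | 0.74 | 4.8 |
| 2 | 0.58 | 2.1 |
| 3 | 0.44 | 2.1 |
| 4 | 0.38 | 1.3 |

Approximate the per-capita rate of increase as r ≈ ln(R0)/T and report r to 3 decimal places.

R0 = Σ lx·mx = 0 + 3.552 + 1.218 + 0.924 + 0.494 = 6.188
Σ x·lx·mx = 10.736; T = 10.736/6.188 = 1.73497…
r ≈ ln(R0)/T = ln(6.188)/1.73497… = 1.05051… → 1.051

1.051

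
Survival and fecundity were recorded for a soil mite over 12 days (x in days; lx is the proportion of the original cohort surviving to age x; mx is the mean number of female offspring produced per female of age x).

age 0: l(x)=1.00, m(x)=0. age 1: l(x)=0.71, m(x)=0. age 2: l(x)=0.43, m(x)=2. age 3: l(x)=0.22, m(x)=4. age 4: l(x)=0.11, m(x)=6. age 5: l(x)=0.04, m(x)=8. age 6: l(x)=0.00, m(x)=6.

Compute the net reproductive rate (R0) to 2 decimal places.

2.72

lx·mx by age: 0, 0, 0.86, 0.88, 0.66, 0.32, 0
R0 = Σ lx·mx = 2.72 → 2.72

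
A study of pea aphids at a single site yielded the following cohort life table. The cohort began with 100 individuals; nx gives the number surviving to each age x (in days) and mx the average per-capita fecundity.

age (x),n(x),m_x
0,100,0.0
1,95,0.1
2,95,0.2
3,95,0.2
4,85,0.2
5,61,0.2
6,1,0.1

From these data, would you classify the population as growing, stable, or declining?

declining

lx = nx/n0 = nx/100: 1, 0.95, 0.95, 0.95, 0.85, 0.61, 0.01
R0 = Σ lx·mx = 0 + 0.095 + 0.19 + 0.19 + 0.17 + 0.122 + 0.001 = 0.768
R0 < 1, so the population is declining.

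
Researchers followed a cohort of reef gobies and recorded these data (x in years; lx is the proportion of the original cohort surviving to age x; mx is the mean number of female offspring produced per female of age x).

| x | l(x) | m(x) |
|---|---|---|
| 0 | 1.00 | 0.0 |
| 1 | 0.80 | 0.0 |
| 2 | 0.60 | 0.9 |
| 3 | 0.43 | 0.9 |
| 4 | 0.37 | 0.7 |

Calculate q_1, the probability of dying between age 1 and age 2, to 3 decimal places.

0.250

q_1 = (l_1 − l_2) / l_1 = (0.8 − 0.6) / 0.8
     = 0.2 / 0.8 = 0.25 → 0.250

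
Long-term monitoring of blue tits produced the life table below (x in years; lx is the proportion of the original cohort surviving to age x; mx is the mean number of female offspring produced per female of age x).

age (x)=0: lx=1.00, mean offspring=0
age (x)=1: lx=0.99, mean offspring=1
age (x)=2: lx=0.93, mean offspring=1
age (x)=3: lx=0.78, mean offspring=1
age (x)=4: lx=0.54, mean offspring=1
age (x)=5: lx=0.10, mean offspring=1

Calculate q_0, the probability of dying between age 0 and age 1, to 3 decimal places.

q_0 = (l_0 − l_1) / l_0 = (1 − 0.99) / 1
     = 0.01 / 1 = 0.01 → 0.010

0.010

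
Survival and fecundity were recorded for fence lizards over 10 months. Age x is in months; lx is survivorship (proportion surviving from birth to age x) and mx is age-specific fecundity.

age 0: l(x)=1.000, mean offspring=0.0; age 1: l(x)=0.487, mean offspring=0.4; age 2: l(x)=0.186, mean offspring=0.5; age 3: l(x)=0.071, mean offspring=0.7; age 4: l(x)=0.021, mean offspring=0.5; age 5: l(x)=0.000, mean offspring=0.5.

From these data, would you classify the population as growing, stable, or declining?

declining

R0 = Σ lx·mx = 0 + 0.1948 + 0.093 + 0.0497 + 0.0105 + 0 = 0.348
R0 < 1, so the population is declining.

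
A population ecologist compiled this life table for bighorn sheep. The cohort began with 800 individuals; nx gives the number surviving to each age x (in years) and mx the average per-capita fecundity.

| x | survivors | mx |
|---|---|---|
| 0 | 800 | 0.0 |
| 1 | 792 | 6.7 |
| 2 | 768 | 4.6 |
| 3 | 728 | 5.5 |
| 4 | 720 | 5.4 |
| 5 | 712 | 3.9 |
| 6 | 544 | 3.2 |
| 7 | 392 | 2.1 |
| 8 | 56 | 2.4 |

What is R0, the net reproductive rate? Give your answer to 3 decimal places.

27.758

lx = nx/n0 = nx/800: 1, 0.99, 0.96, 0.91, 0.9, 0.89, 0.68, 0.49, 0.07
lx·mx by age: 0, 6.633, 4.416, 5.005, 4.86, 3.471, 2.176, 1.029, 0.168
R0 = Σ lx·mx = 27.758 → 27.758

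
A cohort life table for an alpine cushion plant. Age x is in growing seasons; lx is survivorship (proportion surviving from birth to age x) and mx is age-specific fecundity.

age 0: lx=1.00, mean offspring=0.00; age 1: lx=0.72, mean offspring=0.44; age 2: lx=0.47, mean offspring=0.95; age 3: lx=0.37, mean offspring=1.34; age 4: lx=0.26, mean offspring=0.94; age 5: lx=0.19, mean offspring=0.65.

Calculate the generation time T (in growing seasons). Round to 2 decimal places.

2.64

lx·mx: 0, 0.3168, 0.4465, 0.4958, 0.2444, 0.1235 → R0 = 1.627
x·lx·mx: 0, 0.3168, 0.893, 1.4874, 0.9776, 0.6175 → Σ = 4.2923
T = 4.2923 / 1.627 = 2.638168… → 2.64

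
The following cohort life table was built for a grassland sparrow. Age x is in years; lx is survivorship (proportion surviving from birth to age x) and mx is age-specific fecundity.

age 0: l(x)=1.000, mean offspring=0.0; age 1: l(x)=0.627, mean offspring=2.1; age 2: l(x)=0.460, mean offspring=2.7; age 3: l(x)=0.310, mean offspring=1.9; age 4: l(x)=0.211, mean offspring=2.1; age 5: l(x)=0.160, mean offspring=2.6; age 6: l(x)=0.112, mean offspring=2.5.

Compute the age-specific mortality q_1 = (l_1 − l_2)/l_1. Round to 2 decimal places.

q_1 = (l_1 − l_2) / l_1 = (0.627 − 0.46) / 0.627
     = 0.167 / 0.627 = 0.266348… → 0.27

0.27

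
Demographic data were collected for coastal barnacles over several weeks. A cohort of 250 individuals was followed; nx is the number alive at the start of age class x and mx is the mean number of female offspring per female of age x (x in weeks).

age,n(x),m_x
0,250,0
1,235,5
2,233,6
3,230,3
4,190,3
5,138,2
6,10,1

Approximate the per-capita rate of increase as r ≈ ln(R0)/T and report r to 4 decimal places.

1.1824

lx = nx/n0 = nx/250: 1, 0.94, 0.932, 0.92, 0.76, 0.552, 0.04
R0 = Σ lx·mx = 0 + 4.7 + 5.592 + 2.76 + 2.28 + 1.104 + 0.04 = 16.476
Σ x·lx·mx = 39.044; T = 39.044/16.476 = 2.36975…
r ≈ ln(R0)/T = ln(16.476)/2.36975… = 1.182363… → 1.1824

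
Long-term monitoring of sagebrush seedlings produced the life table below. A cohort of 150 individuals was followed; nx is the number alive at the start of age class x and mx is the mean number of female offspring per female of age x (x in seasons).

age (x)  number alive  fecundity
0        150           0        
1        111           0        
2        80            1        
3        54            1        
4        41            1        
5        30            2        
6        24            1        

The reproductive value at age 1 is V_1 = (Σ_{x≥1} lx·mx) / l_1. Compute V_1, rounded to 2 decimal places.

lx = nx/n0 = nx/150: 1, 0.74, 0.53333…, 0.36, 0.27333…, 0.2, 0.16
lx·mx for x ≥ 1: 0, 0.533333…, 0.36, 0.273333…, 0.4, 0.16 → sum = 1.726667…
V_1 = 1.726667… / l_1 = 1.726667… / 0.74 = 2.333333… → 2.33

2.33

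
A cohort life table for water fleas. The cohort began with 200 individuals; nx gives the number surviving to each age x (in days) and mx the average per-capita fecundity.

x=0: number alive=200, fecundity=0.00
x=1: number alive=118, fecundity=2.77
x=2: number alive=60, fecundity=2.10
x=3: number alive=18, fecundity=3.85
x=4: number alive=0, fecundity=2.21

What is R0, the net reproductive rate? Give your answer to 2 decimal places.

lx = nx/n0 = nx/200: 1, 0.59, 0.3, 0.09, 0
lx·mx by age: 0, 1.6343, 0.63, 0.3465, 0
R0 = Σ lx·mx = 2.6108 → 2.61

2.61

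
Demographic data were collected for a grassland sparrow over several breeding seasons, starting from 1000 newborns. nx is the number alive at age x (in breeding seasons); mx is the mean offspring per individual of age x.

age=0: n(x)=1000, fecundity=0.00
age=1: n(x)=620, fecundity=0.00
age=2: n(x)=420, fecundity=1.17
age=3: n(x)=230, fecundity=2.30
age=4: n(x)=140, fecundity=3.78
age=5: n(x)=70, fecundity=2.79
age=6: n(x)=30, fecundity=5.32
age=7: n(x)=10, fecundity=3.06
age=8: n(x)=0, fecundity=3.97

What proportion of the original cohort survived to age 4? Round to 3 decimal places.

l_4 = n_4/n_0 = 140/1000 = 0.14 → 0.140

0.140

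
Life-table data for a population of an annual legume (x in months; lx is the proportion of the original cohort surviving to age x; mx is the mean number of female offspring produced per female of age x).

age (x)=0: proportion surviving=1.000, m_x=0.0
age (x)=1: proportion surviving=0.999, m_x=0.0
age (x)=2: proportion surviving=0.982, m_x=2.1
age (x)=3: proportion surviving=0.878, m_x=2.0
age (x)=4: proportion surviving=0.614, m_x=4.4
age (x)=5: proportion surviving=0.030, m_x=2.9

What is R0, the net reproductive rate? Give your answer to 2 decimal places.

6.61

lx·mx by age: 0, 0, 2.0622, 1.756, 2.7016, 0.087
R0 = Σ lx·mx = 6.6068 → 6.61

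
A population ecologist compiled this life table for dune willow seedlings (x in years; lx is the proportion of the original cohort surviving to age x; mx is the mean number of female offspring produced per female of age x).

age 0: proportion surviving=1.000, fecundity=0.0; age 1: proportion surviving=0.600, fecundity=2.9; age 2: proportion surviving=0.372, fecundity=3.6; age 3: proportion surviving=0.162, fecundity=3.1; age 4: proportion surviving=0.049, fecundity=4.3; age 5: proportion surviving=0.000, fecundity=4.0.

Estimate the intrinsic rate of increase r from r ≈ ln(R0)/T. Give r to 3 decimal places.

0.747

R0 = Σ lx·mx = 0 + 1.74 + 1.3392 + 0.5022 + 0.2107 + 0 = 3.7921
Σ x·lx·mx = 6.7678; T = 6.7678/3.7921 = 1.78471…
r ≈ ln(R0)/T = ln(3.7921)/1.78471… = 0.74686… → 0.747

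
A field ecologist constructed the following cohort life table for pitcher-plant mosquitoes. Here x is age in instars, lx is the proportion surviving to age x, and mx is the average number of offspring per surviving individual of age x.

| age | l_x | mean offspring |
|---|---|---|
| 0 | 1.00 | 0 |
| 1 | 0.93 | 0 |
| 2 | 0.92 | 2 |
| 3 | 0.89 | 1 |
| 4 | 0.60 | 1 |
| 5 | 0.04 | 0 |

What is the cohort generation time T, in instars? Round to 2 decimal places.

lx·mx: 0, 0, 1.84, 0.89, 0.6, 0 → R0 = 3.33
x·lx·mx: 0, 0, 3.68, 2.67, 2.4, 0 → Σ = 8.75
T = 8.75 / 3.33 = 2.627628… → 2.63

2.63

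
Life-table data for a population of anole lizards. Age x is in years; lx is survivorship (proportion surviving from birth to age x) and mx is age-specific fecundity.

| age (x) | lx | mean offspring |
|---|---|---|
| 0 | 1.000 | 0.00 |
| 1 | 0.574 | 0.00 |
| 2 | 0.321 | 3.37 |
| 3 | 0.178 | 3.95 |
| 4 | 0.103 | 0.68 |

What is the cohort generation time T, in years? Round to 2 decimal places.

lx·mx: 0, 0, 1.08177, 0.7031, 0.07004 → R0 = 1.85491
x·lx·mx: 0, 0, 2.16354, 2.1093, 0.28016 → Σ = 4.553
T = 4.553 / 1.85491 = 2.454567… → 2.45

2.45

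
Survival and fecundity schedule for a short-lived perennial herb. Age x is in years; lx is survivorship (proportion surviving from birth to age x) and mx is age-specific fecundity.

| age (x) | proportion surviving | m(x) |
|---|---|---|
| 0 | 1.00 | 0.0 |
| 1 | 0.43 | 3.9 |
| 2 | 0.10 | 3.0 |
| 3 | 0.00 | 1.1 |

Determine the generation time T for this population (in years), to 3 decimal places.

1.152

lx·mx: 0, 1.677, 0.3, 0 → R0 = 1.977
x·lx·mx: 0, 1.677, 0.6, 0 → Σ = 2.277
T = 2.277 / 1.977 = 1.151745… → 1.152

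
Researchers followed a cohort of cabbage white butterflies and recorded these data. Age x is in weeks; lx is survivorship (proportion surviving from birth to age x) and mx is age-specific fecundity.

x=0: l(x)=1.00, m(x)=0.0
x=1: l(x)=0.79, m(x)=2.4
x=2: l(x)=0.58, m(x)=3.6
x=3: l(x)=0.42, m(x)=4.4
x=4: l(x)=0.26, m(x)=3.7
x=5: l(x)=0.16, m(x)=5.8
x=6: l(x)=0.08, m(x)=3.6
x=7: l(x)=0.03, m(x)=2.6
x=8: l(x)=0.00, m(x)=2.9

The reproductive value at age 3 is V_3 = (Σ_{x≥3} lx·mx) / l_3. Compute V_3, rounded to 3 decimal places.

lx·mx for x ≥ 3: 1.848, 0.962, 0.928, 0.288, 0.078, 0 → sum = 4.104
V_3 = 4.104 / l_3 = 4.104 / 0.42 = 9.771429… → 9.771

9.771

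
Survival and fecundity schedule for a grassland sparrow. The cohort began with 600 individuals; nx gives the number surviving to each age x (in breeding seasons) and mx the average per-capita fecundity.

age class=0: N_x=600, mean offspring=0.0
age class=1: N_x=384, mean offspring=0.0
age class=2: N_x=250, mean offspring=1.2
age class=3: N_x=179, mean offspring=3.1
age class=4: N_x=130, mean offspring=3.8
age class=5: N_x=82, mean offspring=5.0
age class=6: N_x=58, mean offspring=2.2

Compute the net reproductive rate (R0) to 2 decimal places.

3.14

lx = nx/n0 = nx/600: 1, 0.64, 0.41667…, 0.29833…, 0.21667…, 0.13667…, 0.09667…
lx·mx by age: 0, 0, 0.5…, 0.924833…, 0.823333…, 0.683333…, 0.212667…
R0 = Σ lx·mx = 3.144167… → 3.14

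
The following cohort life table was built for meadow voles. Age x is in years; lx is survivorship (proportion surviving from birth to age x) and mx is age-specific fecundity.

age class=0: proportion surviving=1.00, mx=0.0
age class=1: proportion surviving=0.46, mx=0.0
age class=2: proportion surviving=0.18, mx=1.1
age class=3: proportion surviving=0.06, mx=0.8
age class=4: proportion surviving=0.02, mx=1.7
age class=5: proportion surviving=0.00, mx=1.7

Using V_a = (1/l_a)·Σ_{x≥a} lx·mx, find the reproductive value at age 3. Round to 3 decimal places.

1.367

lx·mx for x ≥ 3: 0.048, 0.034, 0 → sum = 0.082
V_3 = 0.082 / l_3 = 0.082 / 0.06 = 1.366667… → 1.367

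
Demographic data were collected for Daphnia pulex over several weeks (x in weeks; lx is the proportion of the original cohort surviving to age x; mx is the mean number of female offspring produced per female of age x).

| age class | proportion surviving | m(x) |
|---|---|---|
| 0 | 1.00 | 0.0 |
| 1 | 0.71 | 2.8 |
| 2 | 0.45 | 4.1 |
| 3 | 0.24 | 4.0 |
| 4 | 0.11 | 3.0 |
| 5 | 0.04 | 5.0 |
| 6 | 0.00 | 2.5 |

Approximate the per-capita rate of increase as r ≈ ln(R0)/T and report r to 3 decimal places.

0.818

R0 = Σ lx·mx = 0 + 1.988 + 1.845 + 0.96 + 0.33 + 0.2 + 0 = 5.323
Σ x·lx·mx = 10.878; T = 10.878/5.323 = 2.04358…
r ≈ ln(R0)/T = ln(5.323)/2.04358… = 0.81819… → 0.818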